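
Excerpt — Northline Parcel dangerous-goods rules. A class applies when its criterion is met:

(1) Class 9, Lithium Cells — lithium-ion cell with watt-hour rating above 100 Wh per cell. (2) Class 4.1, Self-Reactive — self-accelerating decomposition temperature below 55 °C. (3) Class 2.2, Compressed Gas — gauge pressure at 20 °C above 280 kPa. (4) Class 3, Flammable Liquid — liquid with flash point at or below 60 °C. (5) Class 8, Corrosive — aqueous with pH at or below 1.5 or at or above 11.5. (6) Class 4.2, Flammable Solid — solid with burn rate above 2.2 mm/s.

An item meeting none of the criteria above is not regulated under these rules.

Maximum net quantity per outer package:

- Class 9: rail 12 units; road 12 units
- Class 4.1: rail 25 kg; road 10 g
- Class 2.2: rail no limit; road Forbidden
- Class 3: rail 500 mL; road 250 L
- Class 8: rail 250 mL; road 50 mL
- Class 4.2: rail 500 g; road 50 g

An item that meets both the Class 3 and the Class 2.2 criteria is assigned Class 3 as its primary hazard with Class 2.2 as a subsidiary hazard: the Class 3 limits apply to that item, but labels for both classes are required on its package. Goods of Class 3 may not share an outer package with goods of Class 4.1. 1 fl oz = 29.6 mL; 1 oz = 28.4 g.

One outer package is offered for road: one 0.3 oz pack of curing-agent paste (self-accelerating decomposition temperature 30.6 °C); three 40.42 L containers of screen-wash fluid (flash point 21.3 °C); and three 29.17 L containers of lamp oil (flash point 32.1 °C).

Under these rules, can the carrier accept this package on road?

No

Curing-agent paste: self-accelerating decomposition temperature 30.6 °C < 55 °C → Class 4.1 (Self-Reactive).
Screen-wash fluid: flash point 21.3 °C ≤ 60 °C → Class 3 (Flammable Liquid).
The lamp oil has flash point 32.1 °C, which is ≤ 60 °C, so it is Class 3 (Flammable Liquid).
Class 3 net quantity: (three 40.42 L containers = 121.26 L) + (three 29.17 L containers = 87.51 L) = 208.77 L.
208.77 L ≤ 250 L (road limit, Class 3) — within limit.
Class 4.1 quantity: one 0.3 oz pack = 8.52 g.
8.52 g ≤ 10 g (road limit, Class 4.1) — within limit.
Class 3 and Class 4.1 may not share an outer package.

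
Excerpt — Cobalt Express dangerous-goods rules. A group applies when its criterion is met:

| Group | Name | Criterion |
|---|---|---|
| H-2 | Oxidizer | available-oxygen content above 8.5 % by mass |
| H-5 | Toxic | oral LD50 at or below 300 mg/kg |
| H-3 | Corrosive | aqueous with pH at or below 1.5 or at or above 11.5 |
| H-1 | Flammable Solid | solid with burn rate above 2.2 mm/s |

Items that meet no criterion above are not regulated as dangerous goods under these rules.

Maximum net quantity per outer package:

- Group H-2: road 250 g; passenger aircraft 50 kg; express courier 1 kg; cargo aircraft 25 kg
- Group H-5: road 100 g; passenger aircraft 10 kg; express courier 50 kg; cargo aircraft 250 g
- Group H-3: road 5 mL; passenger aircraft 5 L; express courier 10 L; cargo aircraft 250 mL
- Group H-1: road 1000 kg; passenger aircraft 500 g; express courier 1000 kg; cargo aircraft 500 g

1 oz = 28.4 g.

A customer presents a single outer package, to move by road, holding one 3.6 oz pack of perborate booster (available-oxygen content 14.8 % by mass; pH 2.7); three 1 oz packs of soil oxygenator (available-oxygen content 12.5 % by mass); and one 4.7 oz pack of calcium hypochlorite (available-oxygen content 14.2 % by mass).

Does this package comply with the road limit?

No

Perborate booster: available-oxygen content 14.8 % by mass > 8.5 % by mass → Group H-2 (Oxidizer).
The soil oxygenator has available-oxygen content 12.5 % by mass, which is > 8.5 % by mass, so it is Group H-2 (Oxidizer).
Available-oxygen content 14.2 % by mass meets the Group H-2 criterion (Oxidizer), so the calcium hypochlorite is Group H-2.
Group H-2 net quantity: (one 3.6 oz pack = 102.24 g) + (three 1 oz packs = 85.2 g) + (one 4.7 oz pack = 133.48 g) = 320.92 g.
320.92 g > 250 g (road limit, Group H-2) — over the limit.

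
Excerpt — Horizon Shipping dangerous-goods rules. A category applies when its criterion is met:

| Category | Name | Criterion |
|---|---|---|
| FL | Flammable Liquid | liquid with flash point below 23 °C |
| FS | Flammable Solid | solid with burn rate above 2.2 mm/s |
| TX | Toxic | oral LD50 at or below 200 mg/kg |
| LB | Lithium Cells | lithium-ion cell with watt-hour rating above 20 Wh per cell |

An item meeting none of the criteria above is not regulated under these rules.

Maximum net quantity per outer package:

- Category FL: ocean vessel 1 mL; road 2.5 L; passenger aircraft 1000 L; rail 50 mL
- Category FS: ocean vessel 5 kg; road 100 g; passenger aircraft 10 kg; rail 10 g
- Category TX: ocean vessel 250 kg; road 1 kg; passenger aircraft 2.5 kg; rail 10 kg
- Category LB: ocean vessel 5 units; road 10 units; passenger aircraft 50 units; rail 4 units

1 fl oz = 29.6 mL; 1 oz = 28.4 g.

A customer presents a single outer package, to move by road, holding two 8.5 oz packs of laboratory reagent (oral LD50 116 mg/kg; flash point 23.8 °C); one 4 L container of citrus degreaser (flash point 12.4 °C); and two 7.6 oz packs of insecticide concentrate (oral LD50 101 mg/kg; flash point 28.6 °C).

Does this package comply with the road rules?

No

The laboratory reagent has oral LD50 116 mg/kg, which is ≤ 200 mg/kg, so it is Category TX (Toxic).
With flash point 12.4 °C (< 23 °C), the citrus degreaser falls in Category FL.
With oral LD50 101 mg/kg (≤ 200 mg/kg), the insecticide concentrate falls in Category TX.
Total Category TX: (two 8.5 oz packs = 482.8 g) + (two 7.6 oz packs = 431.68 g) = 914.48 g.
That is within the Category TX road limit of 1 kg.
Category FL quantity: 4 L.
4 L > 2.5 L (road limit, Category FL) — over the limit.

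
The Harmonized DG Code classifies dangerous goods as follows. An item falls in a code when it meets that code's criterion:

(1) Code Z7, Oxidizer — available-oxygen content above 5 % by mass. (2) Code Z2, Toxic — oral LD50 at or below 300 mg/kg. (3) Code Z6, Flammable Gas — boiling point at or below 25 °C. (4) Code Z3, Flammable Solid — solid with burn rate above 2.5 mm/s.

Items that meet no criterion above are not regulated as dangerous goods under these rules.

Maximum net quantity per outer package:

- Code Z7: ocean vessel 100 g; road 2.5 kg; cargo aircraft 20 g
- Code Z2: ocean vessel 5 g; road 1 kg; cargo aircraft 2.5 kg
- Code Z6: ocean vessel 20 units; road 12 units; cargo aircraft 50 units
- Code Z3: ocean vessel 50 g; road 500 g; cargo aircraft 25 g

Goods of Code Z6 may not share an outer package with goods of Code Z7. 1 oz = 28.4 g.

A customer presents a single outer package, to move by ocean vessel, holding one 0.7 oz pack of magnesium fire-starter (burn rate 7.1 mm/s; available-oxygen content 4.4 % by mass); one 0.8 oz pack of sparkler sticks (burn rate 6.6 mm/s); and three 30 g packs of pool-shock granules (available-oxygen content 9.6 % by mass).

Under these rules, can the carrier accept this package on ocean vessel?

Yes

Burn rate 7.1 mm/s meets the Code Z3 criterion (Flammable Solid), so the magnesium fire-starter is Code Z3.
The sparkler sticks have burn rate 6.6 mm/s, which is > 2.5 mm/s, so they are Code Z3 (Flammable Solid).
Pool-shock granules: available-oxygen content 9.6 % by mass > 5 % by mass → Code Z7 (Oxidizer).
Code Z7 quantity: three 30 g packs = 90 g.
That is within the Code Z7 ocean vessel limit of 100 g.
Code Z3 net quantity: (one 0.7 oz pack = 19.88 g) + (one 0.8 oz pack = 22.72 g) = 42.6 g.
That is within the Code Z3 ocean vessel limit of 50 g.
The segregation rule (Code Z6 with Code Z7) does not apply to Code Z7 with Code Z3.
Every hazard code is within its ocean vessel limit and no segregation rule is violated.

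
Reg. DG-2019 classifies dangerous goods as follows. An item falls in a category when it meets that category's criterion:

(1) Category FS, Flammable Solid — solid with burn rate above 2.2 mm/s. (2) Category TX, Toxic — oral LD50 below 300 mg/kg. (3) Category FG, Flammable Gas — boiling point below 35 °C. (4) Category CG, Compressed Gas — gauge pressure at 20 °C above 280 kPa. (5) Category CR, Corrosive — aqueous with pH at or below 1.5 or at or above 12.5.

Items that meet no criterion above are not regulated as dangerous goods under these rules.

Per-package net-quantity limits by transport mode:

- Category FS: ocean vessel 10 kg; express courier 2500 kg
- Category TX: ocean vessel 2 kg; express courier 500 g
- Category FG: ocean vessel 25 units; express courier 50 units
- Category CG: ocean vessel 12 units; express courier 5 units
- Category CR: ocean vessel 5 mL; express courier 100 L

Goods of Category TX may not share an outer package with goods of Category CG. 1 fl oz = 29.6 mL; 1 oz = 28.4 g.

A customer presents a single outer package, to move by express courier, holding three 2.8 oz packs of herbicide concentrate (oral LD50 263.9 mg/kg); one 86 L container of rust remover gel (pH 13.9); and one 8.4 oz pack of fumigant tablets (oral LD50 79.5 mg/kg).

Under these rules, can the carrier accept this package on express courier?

Herbicide concentrate: oral LD50 263.9 mg/kg < 300 mg/kg → Category TX (Toxic).
The rust remover gel has pH 13.9, which is ≥ 12.5, so it is Category CR (Corrosive).
With oral LD50 79.5 mg/kg (< 300 mg/kg), the fumigant tablets fall in Category TX.
Total Category TX: (three 2.8 oz packs = 238.56 g) + (one 8.4 oz pack = 238.56 g) = 477.12 g.
477.12 g ≤ 500 g (express courier limit, Category TX) — within limit.
Category CR quantity: 86 L.
That is within the Category CR express courier limit of 100 L.
The segregation rule (Category TX with Category CG) does not apply to Category TX with Category CR.
Every hazard category is within its express courier limit and no segregation rule is violated.

Yes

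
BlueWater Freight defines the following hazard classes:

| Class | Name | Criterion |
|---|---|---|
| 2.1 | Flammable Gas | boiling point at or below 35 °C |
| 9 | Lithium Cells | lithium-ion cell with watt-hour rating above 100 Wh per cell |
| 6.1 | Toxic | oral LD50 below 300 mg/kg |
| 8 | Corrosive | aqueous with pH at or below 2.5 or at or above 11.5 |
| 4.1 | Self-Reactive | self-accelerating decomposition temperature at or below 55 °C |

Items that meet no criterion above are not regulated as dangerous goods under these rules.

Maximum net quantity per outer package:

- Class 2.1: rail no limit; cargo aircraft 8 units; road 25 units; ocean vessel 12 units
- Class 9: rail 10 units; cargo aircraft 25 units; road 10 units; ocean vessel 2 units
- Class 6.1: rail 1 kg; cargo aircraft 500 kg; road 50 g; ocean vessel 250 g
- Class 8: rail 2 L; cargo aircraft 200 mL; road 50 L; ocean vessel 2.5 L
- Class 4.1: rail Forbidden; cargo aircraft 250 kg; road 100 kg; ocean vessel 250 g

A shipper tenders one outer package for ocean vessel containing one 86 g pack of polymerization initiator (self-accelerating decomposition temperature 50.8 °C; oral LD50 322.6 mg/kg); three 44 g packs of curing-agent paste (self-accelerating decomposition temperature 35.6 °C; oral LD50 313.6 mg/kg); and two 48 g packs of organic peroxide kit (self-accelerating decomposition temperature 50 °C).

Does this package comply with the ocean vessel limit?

No

The polymerization initiator has self-accelerating decomposition temperature 50.8 °C, which is ≤ 55 °C, so it is Class 4.1 (Self-Reactive).
With self-accelerating decomposition temperature 35.6 °C (≤ 55 °C), the curing-agent paste falls in Class 4.1.
The organic peroxide kit has self-accelerating decomposition temperature 50 °C, which is ≤ 55 °C, so it is Class 4.1 (Self-Reactive).
Class 4.1 net quantity: 86 g + (three 44 g packs = 132 g) + (two 48 g packs = 96 g) = 314 g.
314 g exceeds the ocean vessel limit of 250 g for Class 4.1.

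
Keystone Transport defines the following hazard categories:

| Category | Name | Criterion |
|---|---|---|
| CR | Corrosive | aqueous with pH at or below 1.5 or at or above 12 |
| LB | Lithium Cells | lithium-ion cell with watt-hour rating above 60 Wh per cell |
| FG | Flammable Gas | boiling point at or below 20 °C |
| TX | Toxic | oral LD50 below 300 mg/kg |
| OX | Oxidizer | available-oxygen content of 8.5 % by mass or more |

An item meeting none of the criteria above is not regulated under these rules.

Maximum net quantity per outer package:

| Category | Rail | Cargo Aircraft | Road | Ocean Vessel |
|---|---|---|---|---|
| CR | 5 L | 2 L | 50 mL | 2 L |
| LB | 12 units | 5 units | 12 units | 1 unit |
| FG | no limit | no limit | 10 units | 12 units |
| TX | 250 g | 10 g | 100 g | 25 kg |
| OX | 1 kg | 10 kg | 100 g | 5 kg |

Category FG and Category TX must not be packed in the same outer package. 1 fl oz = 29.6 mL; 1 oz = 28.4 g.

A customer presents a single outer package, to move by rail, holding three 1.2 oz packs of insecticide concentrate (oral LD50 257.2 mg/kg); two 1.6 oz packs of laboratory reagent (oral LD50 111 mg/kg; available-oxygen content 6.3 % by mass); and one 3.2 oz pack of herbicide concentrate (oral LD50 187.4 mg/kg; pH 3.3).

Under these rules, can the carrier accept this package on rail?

The insecticide concentrate has oral LD50 257.2 mg/kg, which is < 300 mg/kg, so it is Category TX (Toxic).
The laboratory reagent has oral LD50 111 mg/kg, which is < 300 mg/kg, so it is Category TX (Toxic).
The herbicide concentrate has oral LD50 187.4 mg/kg, which is < 300 mg/kg, so it is Category TX (Toxic).
Category TX net quantity: (three 1.2 oz packs = 102.24 g) + (two 1.6 oz packs = 90.88 g) + (one 3.2 oz pack = 90.88 g) = 284 g.
284 g exceeds the rail limit of 250 g for Category TX.

No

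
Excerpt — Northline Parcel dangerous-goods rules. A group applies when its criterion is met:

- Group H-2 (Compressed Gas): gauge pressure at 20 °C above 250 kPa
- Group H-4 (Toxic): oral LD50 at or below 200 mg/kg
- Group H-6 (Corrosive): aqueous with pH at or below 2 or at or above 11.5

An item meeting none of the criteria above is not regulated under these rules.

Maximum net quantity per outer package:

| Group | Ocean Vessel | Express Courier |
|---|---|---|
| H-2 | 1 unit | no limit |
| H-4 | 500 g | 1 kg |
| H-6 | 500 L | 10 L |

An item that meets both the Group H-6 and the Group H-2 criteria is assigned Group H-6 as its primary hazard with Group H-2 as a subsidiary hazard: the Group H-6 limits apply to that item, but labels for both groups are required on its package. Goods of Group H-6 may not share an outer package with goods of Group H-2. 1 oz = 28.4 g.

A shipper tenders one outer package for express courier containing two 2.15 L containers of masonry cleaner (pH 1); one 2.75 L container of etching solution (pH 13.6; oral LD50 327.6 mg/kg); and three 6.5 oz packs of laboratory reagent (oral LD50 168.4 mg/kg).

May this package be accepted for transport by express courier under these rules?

Masonry cleaner: pH 1 ≤ 2 → Group H-6 (Corrosive).
The etching solution has pH 13.6, which is ≥ 11.5, so it is Group H-6 (Corrosive).
With oral LD50 168.4 mg/kg (≤ 200 mg/kg), the laboratory reagent falls in Group H-4.
Group H-6 net quantity: (two 2.15 L containers = 4.3 L) + 2.75 L = 7.05 L.
That is within the Group H-6 express courier limit of 10 L.
Group H-4 quantity: three 6.5 oz packs = 553.8 g.
That is within the Group H-4 express courier limit of 1 kg.
The segregation rule (Group H-6 with Group H-2) does not apply to Group H-6 with Group H-4.
Every hazard group is within its express courier limit and no segregation rule is violated.

Yes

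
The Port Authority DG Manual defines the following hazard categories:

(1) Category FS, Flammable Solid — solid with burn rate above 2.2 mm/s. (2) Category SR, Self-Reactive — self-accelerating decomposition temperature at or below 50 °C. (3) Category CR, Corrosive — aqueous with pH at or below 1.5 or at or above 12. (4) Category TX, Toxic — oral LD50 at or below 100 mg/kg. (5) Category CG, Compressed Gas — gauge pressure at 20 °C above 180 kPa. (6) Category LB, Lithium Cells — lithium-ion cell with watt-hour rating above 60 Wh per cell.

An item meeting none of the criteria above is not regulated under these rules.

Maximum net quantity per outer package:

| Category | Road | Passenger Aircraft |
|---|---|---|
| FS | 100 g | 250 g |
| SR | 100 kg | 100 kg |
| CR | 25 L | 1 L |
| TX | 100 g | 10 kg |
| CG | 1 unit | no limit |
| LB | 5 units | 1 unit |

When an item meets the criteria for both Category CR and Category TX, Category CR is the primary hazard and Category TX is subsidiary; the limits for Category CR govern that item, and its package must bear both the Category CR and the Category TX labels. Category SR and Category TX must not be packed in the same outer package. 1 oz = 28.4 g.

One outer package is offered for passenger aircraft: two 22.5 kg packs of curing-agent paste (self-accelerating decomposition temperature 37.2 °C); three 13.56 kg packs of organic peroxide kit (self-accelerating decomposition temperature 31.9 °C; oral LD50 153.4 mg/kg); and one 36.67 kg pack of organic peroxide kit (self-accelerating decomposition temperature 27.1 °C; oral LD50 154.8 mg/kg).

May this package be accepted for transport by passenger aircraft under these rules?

The curing-agent paste has self-accelerating decomposition temperature 37.2 °C, which is ≤ 50 °C, so it is Category SR (Self-Reactive).
The organic peroxide kit has self-accelerating decomposition temperature 31.9 °C, which is ≤ 50 °C, so it is Category SR (Self-Reactive).
Self-accelerating decomposition temperature 27.1 °C meets the Category SR criterion (Self-Reactive), so the organic peroxide kit is Category SR.
Category SR net quantity: (two 22.5 kg packs = 45 kg) + (three 13.56 kg packs = 40.68 kg) + 36.67 kg = 122.35 kg.
That exceeds the Category SR passenger aircraft limit of 100 kg.

No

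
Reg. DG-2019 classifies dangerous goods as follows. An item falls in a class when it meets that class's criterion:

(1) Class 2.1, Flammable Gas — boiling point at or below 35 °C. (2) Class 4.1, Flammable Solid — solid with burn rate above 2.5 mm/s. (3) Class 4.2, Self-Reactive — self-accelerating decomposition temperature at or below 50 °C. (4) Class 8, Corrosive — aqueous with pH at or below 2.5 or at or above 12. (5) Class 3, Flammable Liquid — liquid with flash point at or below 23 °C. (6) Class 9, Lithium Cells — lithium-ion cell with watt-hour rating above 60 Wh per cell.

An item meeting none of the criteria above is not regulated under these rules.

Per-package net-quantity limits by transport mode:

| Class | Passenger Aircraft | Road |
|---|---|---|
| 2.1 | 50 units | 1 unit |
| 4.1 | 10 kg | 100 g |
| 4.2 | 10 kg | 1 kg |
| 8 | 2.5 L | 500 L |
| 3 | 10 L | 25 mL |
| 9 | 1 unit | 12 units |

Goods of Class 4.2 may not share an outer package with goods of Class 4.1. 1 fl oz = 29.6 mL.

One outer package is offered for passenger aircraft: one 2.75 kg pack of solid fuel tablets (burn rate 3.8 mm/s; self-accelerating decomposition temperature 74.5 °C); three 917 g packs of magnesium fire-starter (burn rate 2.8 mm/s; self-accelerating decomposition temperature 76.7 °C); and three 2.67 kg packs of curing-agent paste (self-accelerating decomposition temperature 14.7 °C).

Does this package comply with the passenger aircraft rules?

No

Burn rate 3.8 mm/s meets the Class 4.1 criterion (Flammable Solid), so the solid fuel tablets are Class 4.1.
Magnesium fire-starter: burn rate 2.8 mm/s > 2.5 mm/s → Class 4.1 (Flammable Solid).
With self-accelerating decomposition temperature 14.7 °C (≤ 50 °C), the curing-agent paste falls in Class 4.2.
Class 4.2 quantity: three 2.67 kg packs = 8.01 kg.
8.01 kg ≤ 10 kg (passenger aircraft limit, Class 4.2) — within limit.
Class 4.1 net quantity: 2.75 kg + (three 917 g packs = 2.751 kg) = 5.501 kg.
5.501 kg ≤ 10 kg (passenger aircraft limit, Class 4.1) — within limit.
Class 4.2 and Class 4.1 may not share an outer package.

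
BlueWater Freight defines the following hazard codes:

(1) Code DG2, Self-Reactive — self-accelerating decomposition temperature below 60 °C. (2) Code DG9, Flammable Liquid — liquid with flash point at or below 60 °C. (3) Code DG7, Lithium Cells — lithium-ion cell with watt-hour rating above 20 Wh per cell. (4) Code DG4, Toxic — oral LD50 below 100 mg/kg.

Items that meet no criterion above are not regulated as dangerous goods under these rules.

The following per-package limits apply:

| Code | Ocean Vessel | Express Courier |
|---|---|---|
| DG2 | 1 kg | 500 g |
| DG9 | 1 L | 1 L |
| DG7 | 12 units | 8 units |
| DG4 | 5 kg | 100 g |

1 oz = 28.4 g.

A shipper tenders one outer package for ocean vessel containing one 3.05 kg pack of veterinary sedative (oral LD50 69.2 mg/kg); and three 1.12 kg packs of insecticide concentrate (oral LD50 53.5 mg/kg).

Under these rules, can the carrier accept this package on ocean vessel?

With oral LD50 69.2 mg/kg (< 100 mg/kg), the veterinary sedative falls in Code DG4.
The insecticide concentrate has oral LD50 53.5 mg/kg, which is < 100 mg/kg, so it is Code DG4 (Toxic).
Code DG4 net quantity: 3.05 kg + (three 1.12 kg packs = 3.36 kg) = 6.41 kg.
6.41 kg > 5 kg (ocean vessel limit, Code DG4) — over the limit.

No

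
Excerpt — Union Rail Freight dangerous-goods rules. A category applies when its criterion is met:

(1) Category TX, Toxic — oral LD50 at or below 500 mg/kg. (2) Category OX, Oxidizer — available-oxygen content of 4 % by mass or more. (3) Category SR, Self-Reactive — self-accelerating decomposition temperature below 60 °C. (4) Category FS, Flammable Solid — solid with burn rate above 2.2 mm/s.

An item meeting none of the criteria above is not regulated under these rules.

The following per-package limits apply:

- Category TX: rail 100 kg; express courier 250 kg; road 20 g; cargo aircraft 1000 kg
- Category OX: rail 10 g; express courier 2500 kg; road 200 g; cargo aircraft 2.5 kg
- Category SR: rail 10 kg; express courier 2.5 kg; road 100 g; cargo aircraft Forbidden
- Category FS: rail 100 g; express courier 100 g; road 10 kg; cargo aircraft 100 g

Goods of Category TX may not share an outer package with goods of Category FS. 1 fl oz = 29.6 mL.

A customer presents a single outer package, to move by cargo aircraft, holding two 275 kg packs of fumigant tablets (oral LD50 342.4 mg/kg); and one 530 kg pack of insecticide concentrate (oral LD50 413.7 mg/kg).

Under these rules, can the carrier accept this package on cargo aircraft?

With oral LD50 342.4 mg/kg (≤ 500 mg/kg), the fumigant tablets fall in Category TX.
Insecticide concentrate: oral LD50 413.7 mg/kg ≤ 500 mg/kg → Category TX (Toxic).
Total Category TX: (two 275 kg packs = 550 kg) + 530 kg = 1080 kg.
1080 kg > 1000 kg (cargo aircraft limit, Category TX) — over the limit.

No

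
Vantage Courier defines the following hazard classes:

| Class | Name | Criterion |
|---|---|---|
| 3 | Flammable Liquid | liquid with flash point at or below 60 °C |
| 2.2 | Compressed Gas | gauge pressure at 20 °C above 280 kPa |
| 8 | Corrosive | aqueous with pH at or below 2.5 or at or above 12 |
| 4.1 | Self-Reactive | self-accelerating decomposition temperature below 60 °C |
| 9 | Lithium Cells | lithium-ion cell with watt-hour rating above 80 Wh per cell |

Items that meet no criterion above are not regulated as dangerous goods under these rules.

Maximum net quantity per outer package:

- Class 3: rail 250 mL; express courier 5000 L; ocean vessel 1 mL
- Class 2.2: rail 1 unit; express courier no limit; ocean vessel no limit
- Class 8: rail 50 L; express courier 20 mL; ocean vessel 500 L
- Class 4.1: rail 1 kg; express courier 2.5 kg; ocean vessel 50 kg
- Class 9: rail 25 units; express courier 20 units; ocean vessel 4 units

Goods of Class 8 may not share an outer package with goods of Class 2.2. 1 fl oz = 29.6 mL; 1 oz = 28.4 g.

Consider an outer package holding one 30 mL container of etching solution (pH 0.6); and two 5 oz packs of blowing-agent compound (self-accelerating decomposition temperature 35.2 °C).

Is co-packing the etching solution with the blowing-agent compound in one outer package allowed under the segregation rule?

The etching solution has pH 0.6, which is ≤ 2.5, so it is Class 8 (Corrosive).
Self-accelerating decomposition temperature 35.2 °C meets the Class 4.1 criterion (Self-Reactive), so the blowing-agent compound is Class 4.1.
No segregation rule bars Class 8 with Class 4.1.

Yes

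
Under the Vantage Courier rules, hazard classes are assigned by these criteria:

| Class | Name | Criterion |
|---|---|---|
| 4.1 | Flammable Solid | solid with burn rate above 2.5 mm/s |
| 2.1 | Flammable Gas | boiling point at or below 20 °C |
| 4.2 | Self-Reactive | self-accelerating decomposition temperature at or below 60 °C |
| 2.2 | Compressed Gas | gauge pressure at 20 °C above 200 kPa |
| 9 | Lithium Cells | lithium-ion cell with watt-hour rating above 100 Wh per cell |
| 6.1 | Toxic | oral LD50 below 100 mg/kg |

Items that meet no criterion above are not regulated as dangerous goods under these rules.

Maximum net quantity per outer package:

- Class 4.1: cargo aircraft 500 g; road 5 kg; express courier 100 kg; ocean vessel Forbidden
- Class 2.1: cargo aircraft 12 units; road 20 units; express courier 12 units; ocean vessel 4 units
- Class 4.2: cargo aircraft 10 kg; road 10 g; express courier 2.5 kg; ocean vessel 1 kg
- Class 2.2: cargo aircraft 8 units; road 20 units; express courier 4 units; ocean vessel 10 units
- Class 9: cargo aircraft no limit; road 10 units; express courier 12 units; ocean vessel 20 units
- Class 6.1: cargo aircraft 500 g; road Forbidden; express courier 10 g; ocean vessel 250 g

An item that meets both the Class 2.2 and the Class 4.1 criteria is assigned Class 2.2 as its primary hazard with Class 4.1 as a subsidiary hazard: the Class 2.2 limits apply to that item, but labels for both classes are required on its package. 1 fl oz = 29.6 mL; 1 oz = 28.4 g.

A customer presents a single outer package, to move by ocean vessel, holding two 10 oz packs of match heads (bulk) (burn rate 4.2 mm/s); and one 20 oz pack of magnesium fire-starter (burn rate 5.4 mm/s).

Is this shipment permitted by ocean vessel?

Burn rate 4.2 mm/s meets the Class 4.1 criterion (Flammable Solid), so the match heads (bulk) are Class 4.1.
The magnesium fire-starter has burn rate 5.4 mm/s, which is > 2.5 mm/s, so it is Class 4.1 (Flammable Solid).
Class 4.1 net quantity: (two 10 oz packs = 568 g) + (one 20 oz pack = 568 g) = 1.136 kg.
Class 4.1 is Forbidden by ocean vessel.

No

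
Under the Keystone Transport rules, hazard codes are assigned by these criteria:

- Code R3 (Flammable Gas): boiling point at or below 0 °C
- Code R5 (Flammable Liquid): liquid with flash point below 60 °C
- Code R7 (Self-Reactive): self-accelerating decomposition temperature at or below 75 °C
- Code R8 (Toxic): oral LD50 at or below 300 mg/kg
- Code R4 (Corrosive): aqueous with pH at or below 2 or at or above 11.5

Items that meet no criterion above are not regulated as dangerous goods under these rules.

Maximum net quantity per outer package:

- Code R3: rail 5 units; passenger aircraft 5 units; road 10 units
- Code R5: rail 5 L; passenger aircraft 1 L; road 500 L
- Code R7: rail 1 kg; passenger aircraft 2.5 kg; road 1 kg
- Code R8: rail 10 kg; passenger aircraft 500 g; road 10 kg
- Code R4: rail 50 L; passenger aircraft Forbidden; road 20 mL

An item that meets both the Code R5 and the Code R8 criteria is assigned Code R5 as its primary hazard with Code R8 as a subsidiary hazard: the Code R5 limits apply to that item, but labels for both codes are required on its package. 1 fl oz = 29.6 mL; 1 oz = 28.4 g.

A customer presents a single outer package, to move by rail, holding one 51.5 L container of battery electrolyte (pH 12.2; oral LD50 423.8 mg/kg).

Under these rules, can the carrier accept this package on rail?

No

The battery electrolyte has pH 12.2, which is ≥ 11.5, so it is Code R4 (Corrosive).
Code R4 quantity: 51.5 L.
51.5 L exceeds the rail limit of 50 L for Code R4.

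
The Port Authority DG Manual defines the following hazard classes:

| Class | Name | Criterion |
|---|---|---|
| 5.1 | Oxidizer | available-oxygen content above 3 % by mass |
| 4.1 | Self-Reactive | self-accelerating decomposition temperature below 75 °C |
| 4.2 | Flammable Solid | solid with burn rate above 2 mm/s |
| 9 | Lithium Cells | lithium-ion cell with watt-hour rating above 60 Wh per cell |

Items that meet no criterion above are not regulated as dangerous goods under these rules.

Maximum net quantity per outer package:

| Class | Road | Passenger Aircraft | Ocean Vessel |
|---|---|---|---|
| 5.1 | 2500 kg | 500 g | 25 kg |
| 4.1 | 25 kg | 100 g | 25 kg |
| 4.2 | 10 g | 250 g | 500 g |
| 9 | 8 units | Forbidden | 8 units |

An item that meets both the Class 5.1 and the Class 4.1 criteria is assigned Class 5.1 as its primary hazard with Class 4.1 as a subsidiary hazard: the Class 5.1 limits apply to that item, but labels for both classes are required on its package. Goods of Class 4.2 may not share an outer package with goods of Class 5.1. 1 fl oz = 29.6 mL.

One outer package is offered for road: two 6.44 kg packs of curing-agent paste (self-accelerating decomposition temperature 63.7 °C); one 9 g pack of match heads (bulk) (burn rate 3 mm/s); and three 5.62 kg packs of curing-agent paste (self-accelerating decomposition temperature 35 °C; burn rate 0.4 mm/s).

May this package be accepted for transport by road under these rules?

No

With self-accelerating decomposition temperature 63.7 °C (< 75 °C), the curing-agent paste falls in Class 4.1.
Match heads (bulk): burn rate 3 mm/s > 2 mm/s → Class 4.2 (Flammable Solid).
Self-accelerating decomposition temperature 35 °C meets the Class 4.1 criterion (Self-Reactive), so the curing-agent paste is Class 4.1.
Class 4.1 net quantity: (two 6.44 kg packs = 12.88 kg) + (three 5.62 kg packs = 16.86 kg) = 29.74 kg.
29.74 kg exceeds the road limit of 25 kg for Class 4.1.
Class 4.2 quantity: 9 g.
That is within the Class 4.2 road limit of 10 g.
The segregation rule (Class 4.2 with Class 5.1) does not apply to Class 4.1 with Class 4.2.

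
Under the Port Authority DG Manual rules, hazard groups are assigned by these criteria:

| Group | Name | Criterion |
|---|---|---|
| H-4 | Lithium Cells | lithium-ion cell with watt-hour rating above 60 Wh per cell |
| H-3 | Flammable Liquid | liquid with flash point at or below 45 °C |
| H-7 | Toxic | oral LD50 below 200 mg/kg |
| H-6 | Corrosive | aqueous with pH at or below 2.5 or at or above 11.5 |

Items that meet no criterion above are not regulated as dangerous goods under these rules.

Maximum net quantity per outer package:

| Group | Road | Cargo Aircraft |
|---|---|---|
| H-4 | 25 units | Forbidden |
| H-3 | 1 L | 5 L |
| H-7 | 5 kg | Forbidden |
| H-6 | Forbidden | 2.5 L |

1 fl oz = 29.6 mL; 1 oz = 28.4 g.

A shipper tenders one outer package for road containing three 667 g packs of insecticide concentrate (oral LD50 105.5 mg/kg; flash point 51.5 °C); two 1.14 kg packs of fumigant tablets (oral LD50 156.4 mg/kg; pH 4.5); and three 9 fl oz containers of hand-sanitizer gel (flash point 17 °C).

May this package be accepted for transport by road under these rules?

Oral LD50 105.5 mg/kg meets the Group H-7 criterion (Toxic), so the insecticide concentrate is Group H-7.
With oral LD50 156.4 mg/kg (< 200 mg/kg), the fumigant tablets fall in Group H-7.
With flash point 17 °C (≤ 45 °C), the hand-sanitizer gel falls in Group H-3.
Total Group H-7: (three 667 g packs = 2.001 kg) + (two 1.14 kg packs = 2.28 kg) = 4.281 kg.
4.281 kg is within the road limit of 5 kg for Group H-7.
Group H-3 quantity: three 9 fl oz containers = 799.2 mL.
799.2 mL is within the road limit of 1 L for Group H-3.
Every hazard group is within its road limit and no segregation rule is violated.

Yes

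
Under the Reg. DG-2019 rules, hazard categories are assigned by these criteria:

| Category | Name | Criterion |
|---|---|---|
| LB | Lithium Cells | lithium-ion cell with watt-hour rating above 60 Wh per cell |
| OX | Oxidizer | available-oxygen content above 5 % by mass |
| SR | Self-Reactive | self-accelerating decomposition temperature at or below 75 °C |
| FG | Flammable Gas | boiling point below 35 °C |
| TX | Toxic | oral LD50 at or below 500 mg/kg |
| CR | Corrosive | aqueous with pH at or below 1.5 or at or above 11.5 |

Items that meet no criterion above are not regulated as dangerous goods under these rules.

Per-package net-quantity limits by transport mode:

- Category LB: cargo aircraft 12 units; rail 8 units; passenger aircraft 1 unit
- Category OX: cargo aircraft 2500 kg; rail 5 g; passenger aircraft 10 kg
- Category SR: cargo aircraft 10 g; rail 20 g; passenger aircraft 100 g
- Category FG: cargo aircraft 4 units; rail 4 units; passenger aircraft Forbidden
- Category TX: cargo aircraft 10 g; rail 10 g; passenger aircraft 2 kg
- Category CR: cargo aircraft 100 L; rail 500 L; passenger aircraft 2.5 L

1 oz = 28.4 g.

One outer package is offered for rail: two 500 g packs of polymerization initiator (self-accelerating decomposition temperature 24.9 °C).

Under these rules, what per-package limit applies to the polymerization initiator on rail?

20 g

Polymerization initiator: self-accelerating decomposition temperature 24.9 °C ≤ 75 °C → Category SR (Self-Reactive).
The rail limit for Category SR is 20 g.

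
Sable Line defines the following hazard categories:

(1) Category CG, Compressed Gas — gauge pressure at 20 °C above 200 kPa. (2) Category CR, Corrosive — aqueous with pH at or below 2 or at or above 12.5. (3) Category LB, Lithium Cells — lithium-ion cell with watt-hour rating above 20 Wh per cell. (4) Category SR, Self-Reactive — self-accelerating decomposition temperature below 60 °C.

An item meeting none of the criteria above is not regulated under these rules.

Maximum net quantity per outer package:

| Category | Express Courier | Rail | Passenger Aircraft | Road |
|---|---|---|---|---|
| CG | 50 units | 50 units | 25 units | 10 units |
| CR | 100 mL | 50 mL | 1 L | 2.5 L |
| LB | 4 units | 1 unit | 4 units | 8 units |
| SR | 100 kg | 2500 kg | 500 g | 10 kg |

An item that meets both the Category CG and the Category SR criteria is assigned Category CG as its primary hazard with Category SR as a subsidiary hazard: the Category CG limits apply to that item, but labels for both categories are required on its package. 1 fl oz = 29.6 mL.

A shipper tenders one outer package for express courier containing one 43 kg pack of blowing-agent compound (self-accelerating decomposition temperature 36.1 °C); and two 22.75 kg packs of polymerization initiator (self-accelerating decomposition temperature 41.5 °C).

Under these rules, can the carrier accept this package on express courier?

Yes

With self-accelerating decomposition temperature 36.1 °C (< 60 °C), the blowing-agent compound falls in Category SR.
With self-accelerating decomposition temperature 41.5 °C (< 60 °C), the polymerization initiator falls in Category SR.
Category SR net quantity: 43 kg + (two 22.75 kg packs = 45.5 kg) = 88.5 kg.
That is within the Category SR express courier limit of 100 kg.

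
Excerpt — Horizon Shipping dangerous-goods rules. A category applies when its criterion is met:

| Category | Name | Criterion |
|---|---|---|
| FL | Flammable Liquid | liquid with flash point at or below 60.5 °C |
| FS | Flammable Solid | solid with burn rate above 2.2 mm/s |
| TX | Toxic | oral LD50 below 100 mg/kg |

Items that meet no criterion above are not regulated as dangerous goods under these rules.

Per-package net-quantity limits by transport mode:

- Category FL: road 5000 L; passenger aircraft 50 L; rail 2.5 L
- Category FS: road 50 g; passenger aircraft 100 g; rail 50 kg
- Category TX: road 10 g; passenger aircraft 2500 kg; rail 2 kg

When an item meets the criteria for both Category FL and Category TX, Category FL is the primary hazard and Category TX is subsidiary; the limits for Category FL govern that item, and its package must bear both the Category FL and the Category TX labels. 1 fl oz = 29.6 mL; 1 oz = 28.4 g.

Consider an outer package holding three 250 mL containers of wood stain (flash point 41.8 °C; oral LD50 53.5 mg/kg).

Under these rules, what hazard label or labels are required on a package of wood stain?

With flash point 41.8 °C (≤ 60.5 °C), the wood stain falls in Category FL.
Wood stain: oral LD50 53.5 mg/kg < 100 mg/kg → Category TX (Toxic).
By the precedence rule Category FL is primary and Category TX is subsidiary, and that rule requires both labels on the package.

Category FL and TX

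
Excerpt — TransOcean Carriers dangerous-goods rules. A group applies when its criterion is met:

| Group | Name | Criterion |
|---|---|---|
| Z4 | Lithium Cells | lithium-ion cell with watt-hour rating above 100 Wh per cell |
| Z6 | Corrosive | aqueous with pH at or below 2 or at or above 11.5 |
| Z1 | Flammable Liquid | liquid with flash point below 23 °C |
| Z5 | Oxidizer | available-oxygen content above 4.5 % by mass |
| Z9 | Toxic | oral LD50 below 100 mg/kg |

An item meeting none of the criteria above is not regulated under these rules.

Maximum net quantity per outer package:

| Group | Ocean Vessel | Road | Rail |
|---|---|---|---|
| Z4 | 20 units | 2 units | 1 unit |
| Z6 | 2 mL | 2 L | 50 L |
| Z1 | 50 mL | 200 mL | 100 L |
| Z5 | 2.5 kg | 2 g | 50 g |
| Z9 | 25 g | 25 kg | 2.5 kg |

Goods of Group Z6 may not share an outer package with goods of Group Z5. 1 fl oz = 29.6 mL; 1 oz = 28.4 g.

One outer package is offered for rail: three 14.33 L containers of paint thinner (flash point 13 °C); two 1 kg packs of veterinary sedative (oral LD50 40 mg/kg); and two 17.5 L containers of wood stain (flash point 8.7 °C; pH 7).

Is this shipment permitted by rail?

With flash point 13 °C (< 23 °C), the paint thinner falls in Group Z1.
With oral LD50 40 mg/kg (< 100 mg/kg), the veterinary sedative falls in Group Z9.
The wood stain has flash point 8.7 °C, which is < 23 °C, so it is Group Z1 (Flammable Liquid).
Group Z1 net quantity: (three 14.33 L containers = 42.99 L) + (two 17.5 L containers = 35 L) = 77.99 L.
That is within the Group Z1 rail limit of 100 L.
Group Z9 quantity: two 1 kg packs = 2 kg.
2 kg ≤ 2.5 kg (rail limit, Group Z9) — within limit.
The segregation rule (Group Z6 with Group Z5) does not apply to Group Z1 with Group Z9.
Every hazard group is within its rail limit and no segregation rule is violated.

Yes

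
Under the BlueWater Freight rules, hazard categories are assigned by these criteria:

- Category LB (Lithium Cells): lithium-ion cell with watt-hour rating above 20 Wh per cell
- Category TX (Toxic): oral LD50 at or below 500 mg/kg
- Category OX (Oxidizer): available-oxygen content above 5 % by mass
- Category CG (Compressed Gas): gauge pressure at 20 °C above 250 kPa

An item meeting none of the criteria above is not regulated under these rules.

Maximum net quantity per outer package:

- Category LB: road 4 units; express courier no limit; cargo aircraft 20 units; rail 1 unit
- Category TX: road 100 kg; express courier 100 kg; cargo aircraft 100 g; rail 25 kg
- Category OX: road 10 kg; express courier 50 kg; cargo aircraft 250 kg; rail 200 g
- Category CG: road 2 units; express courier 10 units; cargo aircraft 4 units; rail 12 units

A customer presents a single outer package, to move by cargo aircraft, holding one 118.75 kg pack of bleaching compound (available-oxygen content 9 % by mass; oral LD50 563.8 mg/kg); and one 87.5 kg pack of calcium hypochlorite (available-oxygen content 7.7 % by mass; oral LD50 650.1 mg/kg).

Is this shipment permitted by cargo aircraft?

Available-oxygen content 9 % by mass meets the Category OX criterion (Oxidizer), so the bleaching compound is Category OX.
Calcium hypochlorite: available-oxygen content 7.7 % by mass > 5 % by mass → Category OX (Oxidizer).
Category OX net quantity: 118.75 kg + 87.5 kg = 206.25 kg.
206.25 kg ≤ 250 kg (cargo aircraft limit, Category OX) — within limit.

Yes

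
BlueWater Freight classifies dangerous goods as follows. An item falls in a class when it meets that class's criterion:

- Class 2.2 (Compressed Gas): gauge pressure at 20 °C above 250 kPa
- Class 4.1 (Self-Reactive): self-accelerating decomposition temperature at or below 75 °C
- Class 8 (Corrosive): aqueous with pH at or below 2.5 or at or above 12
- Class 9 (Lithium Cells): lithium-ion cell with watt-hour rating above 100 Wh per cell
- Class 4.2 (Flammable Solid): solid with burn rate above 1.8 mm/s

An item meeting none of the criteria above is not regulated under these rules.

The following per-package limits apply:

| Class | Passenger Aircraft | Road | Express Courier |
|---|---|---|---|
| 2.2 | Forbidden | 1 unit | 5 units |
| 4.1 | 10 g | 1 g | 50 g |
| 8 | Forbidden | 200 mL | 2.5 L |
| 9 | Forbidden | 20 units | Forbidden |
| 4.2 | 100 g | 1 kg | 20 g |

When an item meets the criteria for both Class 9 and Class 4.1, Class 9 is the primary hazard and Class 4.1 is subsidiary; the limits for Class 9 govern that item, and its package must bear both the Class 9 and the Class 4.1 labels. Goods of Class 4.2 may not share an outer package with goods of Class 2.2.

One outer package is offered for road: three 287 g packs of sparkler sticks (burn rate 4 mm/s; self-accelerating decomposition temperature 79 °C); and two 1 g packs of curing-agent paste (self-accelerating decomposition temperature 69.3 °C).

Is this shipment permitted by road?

The sparkler sticks have burn rate 4 mm/s, which is > 1.8 mm/s, so they are Class 4.2 (Flammable Solid).
With self-accelerating decomposition temperature 69.3 °C (≤ 75 °C), the curing-agent paste falls in Class 4.1.
Class 4.1 quantity: two 1 g packs = 2 g.
2 g > 1 g (road limit, Class 4.1) — over the limit.
Class 4.2 quantity: three 287 g packs = 861 g.
861 g ≤ 1 kg (road limit, Class 4.2) — within limit.
The segregation rule (Class 4.2 with Class 2.2) does not apply to Class 4.1 with Class 4.2.

No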